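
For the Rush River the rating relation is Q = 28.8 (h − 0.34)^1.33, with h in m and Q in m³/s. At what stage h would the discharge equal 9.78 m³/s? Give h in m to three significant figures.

0.784 m

h − h₀ = (Q/C)^(1/b) = (9.78/28.8)^(1/1.33) = 0.4439 m
h = 0.34 + 0.4439 = 0.7839 m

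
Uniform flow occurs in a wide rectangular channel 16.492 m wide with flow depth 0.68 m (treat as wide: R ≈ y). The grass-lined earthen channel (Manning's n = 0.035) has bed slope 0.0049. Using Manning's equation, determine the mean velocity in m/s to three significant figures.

A = b·y = 16.492 × 0.68 = 11.21 m²
Wide channel: R ≈ y = 0.68 m
Q = (1/n)·A·R^(2/3)·S^(1/2) = (1/0.035) × 11.21 × 0.6800^(2/3) × 0.0049^(1/2) = 17.34 m³/s
V = Q/A = 17.34/11.21 = 1.547 m/s

1.55 m/s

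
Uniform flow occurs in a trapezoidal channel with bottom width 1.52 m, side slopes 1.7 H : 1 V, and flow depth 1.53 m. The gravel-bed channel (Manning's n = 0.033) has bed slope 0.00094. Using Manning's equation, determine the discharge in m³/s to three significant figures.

A = (b + z·y)·y = (1.52 + 1.7×1.53)×1.53 = 6.305 m²
P = b + 2y√(1+z²) = 1.52 + 2×1.53×√(1+1.7²) = 7.555 m
R = A/P = 6.305/7.555 = 0.8345 m
Q = (1/n)·A·R^(2/3)·S^(1/2) = (1/0.033) × 6.305 × 0.8345^(2/3) × 0.00094^(1/2) = 5.192 m³/s

5.19 m³/s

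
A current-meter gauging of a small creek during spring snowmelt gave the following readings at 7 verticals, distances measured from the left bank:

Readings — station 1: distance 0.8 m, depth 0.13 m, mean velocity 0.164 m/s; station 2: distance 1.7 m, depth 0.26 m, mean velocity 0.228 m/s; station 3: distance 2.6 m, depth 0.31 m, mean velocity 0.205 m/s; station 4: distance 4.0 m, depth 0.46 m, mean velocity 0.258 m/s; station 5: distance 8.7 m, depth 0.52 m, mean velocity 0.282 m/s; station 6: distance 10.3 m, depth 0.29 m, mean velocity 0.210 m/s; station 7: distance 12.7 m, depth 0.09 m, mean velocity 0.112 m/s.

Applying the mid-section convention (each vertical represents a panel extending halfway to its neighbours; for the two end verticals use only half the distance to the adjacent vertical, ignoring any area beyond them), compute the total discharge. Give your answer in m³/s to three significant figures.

w_1 = (1.7 − 0.8)/2 = 0.45 m; q_1 = 0.164 × 0.13 × 0.45 = 0.009594 m³/s
w_2 = (2.6 − 0.8)/2 = 0.9 m; q_2 = 0.228 × 0.26 × 0.9 = 0.05335 m³/s
w_3 = (4.0 − 1.7)/2 = 1.15 m; q_3 = 0.205 × 0.31 × 1.15 = 0.07308 m³/s
w_4 = (8.7 − 2.6)/2 = 3.05 m; q_4 = 0.258 × 0.46 × 3.05 = 0.3620 m³/s
w_5 = (10.3 − 4.0)/2 = 3.15 m; q_5 = 0.282 × 0.52 × 3.15 = 0.4619 m³/s
w_6 = (12.7 − 8.7)/2 = 2 m; q_6 = 0.210 × 0.29 × 2 = 0.1218 m³/s
w_7 = (12.7 − 10.3)/2 = 1.2 m; q_7 = 0.112 × 0.09 × 1.2 = 0.01210 m³/s
Q = Σ qᵢ = 1.094 m³/s

1.09 m³/s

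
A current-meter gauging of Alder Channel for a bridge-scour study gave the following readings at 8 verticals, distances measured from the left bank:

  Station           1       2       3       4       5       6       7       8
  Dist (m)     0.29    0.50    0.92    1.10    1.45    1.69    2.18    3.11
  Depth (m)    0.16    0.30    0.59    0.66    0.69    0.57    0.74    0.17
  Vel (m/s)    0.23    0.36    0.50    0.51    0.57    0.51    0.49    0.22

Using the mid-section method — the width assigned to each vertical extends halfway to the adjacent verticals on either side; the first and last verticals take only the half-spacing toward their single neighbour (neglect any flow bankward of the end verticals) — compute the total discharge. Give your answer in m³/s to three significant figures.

0.713 m³/s

w_1 = (0.50 − 0.29)/2 = 0.105 m; q_1 = 0.23 × 0.16 × 0.105 = 0.003864 m³/s
w_2 = (0.92 − 0.29)/2 = 0.315 m; q_2 = 0.36 × 0.30 × 0.315 = 0.03402 m³/s
w_3 = (1.10 − 0.50)/2 = 0.3 m; q_3 = 0.50 × 0.59 × 0.3 = 0.08850 m³/s
w_4 = (1.45 − 0.92)/2 = 0.265 m; q_4 = 0.51 × 0.66 × 0.265 = 0.08920 m³/s
w_5 = (1.69 − 1.10)/2 = 0.295 m; q_5 = 0.57 × 0.69 × 0.295 = 0.1160 m³/s
w_6 = (2.18 − 1.45)/2 = 0.365 m; q_6 = 0.51 × 0.57 × 0.365 = 0.1061 m³/s
w_7 = (3.11 − 1.69)/2 = 0.71 m; q_7 = 0.49 × 0.74 × 0.71 = 0.2574 m³/s
w_8 = (3.11 − 2.18)/2 = 0.465 m; q_8 = 0.22 × 0.17 × 0.465 = 0.01739 m³/s
Q = Σ qᵢ = 0.7125 m³/s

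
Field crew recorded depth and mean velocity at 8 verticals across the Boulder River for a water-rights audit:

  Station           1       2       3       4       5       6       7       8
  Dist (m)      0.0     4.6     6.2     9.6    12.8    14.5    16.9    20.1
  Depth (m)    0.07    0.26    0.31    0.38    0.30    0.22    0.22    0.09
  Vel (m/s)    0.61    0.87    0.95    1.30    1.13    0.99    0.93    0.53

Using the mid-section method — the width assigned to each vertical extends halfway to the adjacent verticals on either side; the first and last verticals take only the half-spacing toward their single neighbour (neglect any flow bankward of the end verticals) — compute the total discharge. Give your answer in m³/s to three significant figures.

w_1 = (4.6 − 0.0)/2 = 2.3 m; q_1 = 0.61 × 0.07 × 2.3 = 0.09821 m³/s
w_2 = (6.2 − 0.0)/2 = 3.1 m; q_2 = 0.87 × 0.26 × 3.1 = 0.7012 m³/s
w_3 = (9.6 − 4.6)/2 = 2.5 m; q_3 = 0.95 × 0.31 × 2.5 = 0.7363 m³/s
w_4 = (12.8 − 6.2)/2 = 3.3 m; q_4 = 1.30 × 0.38 × 3.3 = 1.630 m³/s
w_5 = (14.5 − 9.6)/2 = 2.45 m; q_5 = 1.13 × 0.30 × 2.45 = 0.8306 m³/s
w_6 = (16.9 − 12.8)/2 = 2.05 m; q_6 = 0.99 × 0.22 × 2.05 = 0.4465 m³/s
w_7 = (20.1 − 14.5)/2 = 2.8 m; q_7 = 0.93 × 0.22 × 2.8 = 0.5729 m³/s
w_8 = (20.1 − 16.9)/2 = 1.6 m; q_8 = 0.53 × 0.09 × 1.6 = 0.07632 m³/s
Q = Σ qᵢ = 5.092 m³/s

5.09 m³/s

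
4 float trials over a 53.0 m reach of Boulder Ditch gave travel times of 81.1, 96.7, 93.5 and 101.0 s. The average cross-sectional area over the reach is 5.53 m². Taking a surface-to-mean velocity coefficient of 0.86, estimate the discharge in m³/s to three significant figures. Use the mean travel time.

2.71 m³/s

t̄ = (81.1 + 96.7 + 93.5 + 101.0) / 4 = 93.075 s
v_surface = L / t̄ = 53.0 / 93.075 = 0.5694 m/s
v_mean = 0.86 × 0.5694 = 0.4897 m/s
Q = A × v_mean = 5.53 × 0.4897 = 2.708 m³/s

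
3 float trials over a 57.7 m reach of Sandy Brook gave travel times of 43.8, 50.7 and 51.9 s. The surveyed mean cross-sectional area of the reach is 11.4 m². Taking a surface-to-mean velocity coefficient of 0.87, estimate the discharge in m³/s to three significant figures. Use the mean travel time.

t̄ = (43.8 + 50.7 + 51.9) / 3 = 48.8 s
v_surface = L / t̄ = 57.7 / 48.8 = 1.182 m/s
v_mean = 0.87 × 1.182 = 1.029 m/s
Q = A × v_mean = 11.4 × 1.029 = 11.73 m³/s

11.7 m³/s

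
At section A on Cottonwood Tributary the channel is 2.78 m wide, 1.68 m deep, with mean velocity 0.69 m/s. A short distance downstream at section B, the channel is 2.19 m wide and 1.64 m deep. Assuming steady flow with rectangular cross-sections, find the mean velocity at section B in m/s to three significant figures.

0.897 m/s

Q = A₁V₁ = (2.78×1.68) × 0.69 = 3.223 m³/s
A₂ = 2.19 × 1.64 = 3.592 m²
V₂ = Q/A₂ = 3.223/3.592 = 0.8973 m/s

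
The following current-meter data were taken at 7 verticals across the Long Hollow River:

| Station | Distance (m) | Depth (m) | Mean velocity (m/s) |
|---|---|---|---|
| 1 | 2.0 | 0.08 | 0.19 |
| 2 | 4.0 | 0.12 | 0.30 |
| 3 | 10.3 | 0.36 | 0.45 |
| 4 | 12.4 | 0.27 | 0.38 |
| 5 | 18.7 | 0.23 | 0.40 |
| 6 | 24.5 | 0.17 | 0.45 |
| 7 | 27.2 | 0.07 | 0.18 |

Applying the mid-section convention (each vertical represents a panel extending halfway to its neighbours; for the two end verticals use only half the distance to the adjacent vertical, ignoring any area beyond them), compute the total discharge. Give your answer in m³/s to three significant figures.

w_1 = (4.0 − 2.0)/2 = 1 m; q_1 = 0.19 × 0.08 × 1 = 0.01520 m³/s
w_2 = (10.3 − 2.0)/2 = 4.15 m; q_2 = 0.30 × 0.12 × 4.15 = 0.1494 m³/s
w_3 = (12.4 − 4.0)/2 = 4.2 m; q_3 = 0.45 × 0.36 × 4.2 = 0.6804 m³/s
w_4 = (18.7 − 10.3)/2 = 4.2 m; q_4 = 0.38 × 0.27 × 4.2 = 0.4309 m³/s
w_5 = (24.5 − 12.4)/2 = 6.05 m; q_5 = 0.40 × 0.23 × 6.05 = 0.5566 m³/s
w_6 = (27.2 − 18.7)/2 = 4.25 m; q_6 = 0.45 × 0.17 × 4.25 = 0.3251 m³/s
w_7 = (27.2 − 24.5)/2 = 1.35 m; q_7 = 0.18 × 0.07 × 1.35 = 0.01701 m³/s
Q = Σ qᵢ = 2.175 m³/s

2.17 m³/s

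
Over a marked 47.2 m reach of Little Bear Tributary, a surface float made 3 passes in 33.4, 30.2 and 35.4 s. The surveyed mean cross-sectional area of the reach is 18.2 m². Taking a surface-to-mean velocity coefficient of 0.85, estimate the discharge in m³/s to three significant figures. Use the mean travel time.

t̄ = (33.4 + 30.2 + 35.4) / 3 = 33 s
v_surface = L / t̄ = 47.2 / 33 = 1.430 m/s
v_mean = 0.85 × 1.430 = 1.216 m/s
Q = A × v_mean = 18.2 × 1.216 = 22.13 m³/s

22.1 m³/s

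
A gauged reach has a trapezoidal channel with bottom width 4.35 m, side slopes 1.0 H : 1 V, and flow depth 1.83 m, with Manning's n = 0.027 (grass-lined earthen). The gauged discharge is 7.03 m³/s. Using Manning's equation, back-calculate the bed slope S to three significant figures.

0.000224

A = (b + z·y)·y = (4.35 + 1.0×1.83)×1.83 = 11.31 m²
P = b + 2y√(1+z²) = 4.35 + 2×1.83×√(1+1.0²) = 9.526 m
R = A/P = 11.31/9.526 = 1.187 m
S = (Q·n / (1·A·R^(2/3)))² = (7.03×0.027 / (1×11.31×1.121))² = 0.0002241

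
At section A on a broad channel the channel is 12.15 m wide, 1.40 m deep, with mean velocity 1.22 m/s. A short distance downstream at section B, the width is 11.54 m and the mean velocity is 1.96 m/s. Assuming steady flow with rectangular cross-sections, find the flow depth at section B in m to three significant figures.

Q = A₁V₁ = (12.15×1.40) × 1.22 = 20.75 m³/s
d₂ = Q/(b₂ V₂) = 20.75/(11.54×1.96) = 0.9175 m

0.917 m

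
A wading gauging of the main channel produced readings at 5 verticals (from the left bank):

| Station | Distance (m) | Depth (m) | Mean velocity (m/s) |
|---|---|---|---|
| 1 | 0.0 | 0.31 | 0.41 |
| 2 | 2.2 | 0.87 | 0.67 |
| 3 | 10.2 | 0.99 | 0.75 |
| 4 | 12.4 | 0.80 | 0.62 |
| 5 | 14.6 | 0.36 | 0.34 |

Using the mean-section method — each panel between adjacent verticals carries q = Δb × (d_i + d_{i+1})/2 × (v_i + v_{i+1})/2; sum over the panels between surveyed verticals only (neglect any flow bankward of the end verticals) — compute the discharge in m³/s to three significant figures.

7.94 m³/s

Panel 1-2: Δb = 2.2 m, d̄ = (0.31+0.87)/2 = 0.59, v̄ = (0.41+0.67)/2 = 0.54 → q = 2.2×0.59×0.54 = 0.7009 m³/s
Panel 2-3: Δb = 8 m, d̄ = (0.87+0.99)/2 = 0.93, v̄ = (0.67+0.75)/2 = 0.71 → q = 8×0.93×0.71 = 5.282 m³/s
Panel 3-4: Δb = 2.2 m, d̄ = (0.99+0.80)/2 = 0.895, v̄ = (0.75+0.62)/2 = 0.685 → q = 2.2×0.895×0.685 = 1.349 m³/s
Panel 4-5: Δb = 2.2 m, d̄ = (0.80+0.36)/2 = 0.58, v̄ = (0.62+0.34)/2 = 0.48 → q = 2.2×0.58×0.48 = 0.6125 m³/s
Q = Σ q = 7.945 m³/s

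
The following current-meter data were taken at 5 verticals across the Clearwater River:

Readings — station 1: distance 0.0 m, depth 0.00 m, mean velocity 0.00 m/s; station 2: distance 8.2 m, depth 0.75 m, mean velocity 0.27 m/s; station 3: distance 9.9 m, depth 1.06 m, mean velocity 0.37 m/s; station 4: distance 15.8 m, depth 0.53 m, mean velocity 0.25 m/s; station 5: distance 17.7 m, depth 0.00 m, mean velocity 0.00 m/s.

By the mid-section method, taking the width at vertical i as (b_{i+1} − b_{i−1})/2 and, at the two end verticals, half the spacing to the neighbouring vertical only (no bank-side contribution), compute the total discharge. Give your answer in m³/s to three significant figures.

w_2 = (9.9 − 0.0)/2 = 4.95 m; q_2 = 0.27 × 0.75 × 4.95 = 1.002 m³/s
w_3 = (15.8 − 8.2)/2 = 3.8 m; q_3 = 0.37 × 1.06 × 3.8 = 1.490 m³/s
w_4 = (17.7 − 9.9)/2 = 3.9 m; q_4 = 0.25 × 0.53 × 3.9 = 0.5168 m³/s
Stations 1, 5 contribute zero (depth or velocity is 0).
Q = Σ qᵢ = 3.009 m³/s

3.01 m³/s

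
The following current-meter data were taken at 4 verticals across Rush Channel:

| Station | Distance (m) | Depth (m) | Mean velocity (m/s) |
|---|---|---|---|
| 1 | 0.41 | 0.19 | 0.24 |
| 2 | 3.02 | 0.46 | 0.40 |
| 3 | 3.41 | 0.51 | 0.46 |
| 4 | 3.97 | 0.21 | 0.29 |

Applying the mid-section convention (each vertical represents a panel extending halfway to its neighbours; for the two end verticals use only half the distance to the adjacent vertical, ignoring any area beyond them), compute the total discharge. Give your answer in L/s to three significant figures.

w_1 = (3.02 − 0.41)/2 = 1.305 m; q_1 = 0.24 × 0.19 × 1.305 = 0.05951 m³/s
w_2 = (3.41 − 0.41)/2 = 1.5 m; q_2 = 0.40 × 0.46 × 1.5 = 0.2760 m³/s
w_3 = (3.97 − 3.02)/2 = 0.475 m; q_3 = 0.46 × 0.51 × 0.475 = 0.1114 m³/s
w_4 = (3.97 − 3.41)/2 = 0.28 m; q_4 = 0.29 × 0.21 × 0.28 = 0.01705 m³/s
Q = Σ qᵢ = 0.4640 m³/s
= 0.4640 × 1000 = 464.0 L/s

464 L/s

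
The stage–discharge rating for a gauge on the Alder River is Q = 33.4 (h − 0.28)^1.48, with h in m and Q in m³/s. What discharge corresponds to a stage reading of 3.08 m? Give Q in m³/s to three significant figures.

153 m³/s

Q = 33.4 × (3.08 − 0.28)^1.48 = 33.4 × 2.8^1.48 = 153.3 m³/s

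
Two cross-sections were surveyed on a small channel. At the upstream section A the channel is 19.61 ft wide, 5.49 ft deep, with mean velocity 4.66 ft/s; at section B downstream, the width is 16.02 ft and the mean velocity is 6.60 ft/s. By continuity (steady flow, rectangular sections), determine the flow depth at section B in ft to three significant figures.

Q = A₁V₁ = (19.61×5.49) × 4.66 = 501.7 ft³/s
d₂ = Q/(b₂ V₂) = 501.7/(16.02×6.60) = 4.745 ft

4.74 ft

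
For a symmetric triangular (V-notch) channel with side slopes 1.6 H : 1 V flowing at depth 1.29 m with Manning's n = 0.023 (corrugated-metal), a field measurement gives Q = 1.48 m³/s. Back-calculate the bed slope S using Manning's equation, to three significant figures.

A = z·y² = 1.6×1.29² = 2.663 m²
P = 2y√(1+z²) = 2×1.29×√(1+1.6²) = 4.868 m
R = A/P = 2.663/4.868 = 0.5470 m
S = (Q·n / (1·A·R^(2/3)))² = (1.48×0.023 / (1×2.663×0.6688))² = 0.0003654

0.000365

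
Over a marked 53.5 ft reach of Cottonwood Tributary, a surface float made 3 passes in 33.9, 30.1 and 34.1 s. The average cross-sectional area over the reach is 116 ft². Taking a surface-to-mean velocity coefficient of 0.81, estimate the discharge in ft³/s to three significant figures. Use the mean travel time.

t̄ = (33.9 + 30.1 + 34.1) / 3 = 32.7 s
v_surface = L / t̄ = 53.5 / 32.7 = 1.636 ft/s
v_mean = 0.81 × 1.636 = 1.325 ft/s
Q = A × v_mean = 116 × 1.325 = 153.7 ft³/s

154 ft³/s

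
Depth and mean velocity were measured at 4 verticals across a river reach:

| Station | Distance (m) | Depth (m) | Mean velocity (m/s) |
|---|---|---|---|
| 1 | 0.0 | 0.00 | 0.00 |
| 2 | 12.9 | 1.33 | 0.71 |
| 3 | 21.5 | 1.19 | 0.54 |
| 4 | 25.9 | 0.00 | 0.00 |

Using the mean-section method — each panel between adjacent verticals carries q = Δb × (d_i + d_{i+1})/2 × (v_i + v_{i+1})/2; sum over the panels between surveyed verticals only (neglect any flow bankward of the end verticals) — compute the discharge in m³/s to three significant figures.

Panel 1-2: Δb = 12.9 m, d̄ = (0.00+1.33)/2 = 0.665, v̄ = (0.00+0.71)/2 = 0.355 → q = 12.9×0.665×0.355 = 3.045 m³/s
Panel 2-3: Δb = 8.6 m, d̄ = (1.33+1.19)/2 = 1.26, v̄ = (0.71+0.54)/2 = 0.625 → q = 8.6×1.26×0.625 = 6.773 m³/s
Panel 3-4: Δb = 4.4 m, d̄ = (1.19+0.00)/2 = 0.595, v̄ = (0.54+0.00)/2 = 0.27 → q = 4.4×0.595×0.27 = 0.7069 m³/s
Q = Σ q = 10.52 m³/s

10.5 m³/s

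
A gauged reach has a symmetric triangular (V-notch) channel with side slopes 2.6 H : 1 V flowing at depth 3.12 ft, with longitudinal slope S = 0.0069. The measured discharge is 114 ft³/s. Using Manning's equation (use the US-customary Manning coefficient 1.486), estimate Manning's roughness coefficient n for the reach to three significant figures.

0.0352

A = z·y² = 2.6×3.12² = 25.31 ft²
P = 2y√(1+z²) = 2×3.12×√(1+2.6²) = 17.38 ft
R = A/P = 25.31/17.38 = 1.456 ft
n = (1.486/Q)·A·R^(2/3)·S^(1/2) = (1.486/114) × 25.31 × 1.285 × 0.08307 = 0.03520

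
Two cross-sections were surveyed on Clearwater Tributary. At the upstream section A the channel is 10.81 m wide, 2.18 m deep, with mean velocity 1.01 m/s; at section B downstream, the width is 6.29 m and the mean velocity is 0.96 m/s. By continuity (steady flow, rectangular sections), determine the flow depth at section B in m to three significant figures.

3.94 m

Q = A₁V₁ = (10.81×2.18) × 1.01 = 23.80 m³/s
d₂ = Q/(b₂ V₂) = 23.80/(6.29×0.96) = 3.942 m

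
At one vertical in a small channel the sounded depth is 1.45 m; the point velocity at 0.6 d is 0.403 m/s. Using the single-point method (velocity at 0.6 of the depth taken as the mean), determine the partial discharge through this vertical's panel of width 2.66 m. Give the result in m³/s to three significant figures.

1.55 m³/s

v̄ = v₀.₆ = 0.403 m/s
q = v̄ × d × w = 0.4030 × 1.45 × 2.66 = 1.554 m³/s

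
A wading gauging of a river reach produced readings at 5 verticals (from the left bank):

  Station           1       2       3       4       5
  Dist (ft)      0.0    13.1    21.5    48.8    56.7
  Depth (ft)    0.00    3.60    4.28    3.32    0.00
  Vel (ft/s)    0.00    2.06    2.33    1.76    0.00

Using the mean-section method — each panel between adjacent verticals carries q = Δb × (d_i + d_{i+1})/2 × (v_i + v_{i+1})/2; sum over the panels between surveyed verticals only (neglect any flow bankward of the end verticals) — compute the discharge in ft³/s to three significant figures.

321 ft³/s

Panel 1-2: Δb = 13.1 ft, d̄ = (0.00+3.60)/2 = 1.8, v̄ = (0.00+2.06)/2 = 1.03 → q = 13.1×1.8×1.03 = 24.29 ft³/s
Panel 2-3: Δb = 8.4 ft, d̄ = (3.60+4.28)/2 = 3.94, v̄ = (2.06+2.33)/2 = 2.195 → q = 8.4×3.94×2.195 = 72.65 ft³/s
Panel 3-4: Δb = 27.3 ft, d̄ = (4.28+3.32)/2 = 3.8, v̄ = (2.33+1.76)/2 = 2.045 → q = 27.3×3.8×2.045 = 212.1 ft³/s
Panel 4-5: Δb = 7.9 ft, d̄ = (3.32+0.00)/2 = 1.66, v̄ = (1.76+0.00)/2 = 0.88 → q = 7.9×1.66×0.88 = 11.54 ft³/s
Q = Σ q = 320.6 ft³/s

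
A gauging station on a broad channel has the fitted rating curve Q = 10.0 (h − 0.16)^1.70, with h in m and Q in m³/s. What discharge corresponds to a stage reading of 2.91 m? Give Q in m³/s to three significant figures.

55.8 m³/s

Q = 10.0 × (2.91 − 0.16)^1.70 = 10.0 × 2.75^1.70 = 55.83 m³/s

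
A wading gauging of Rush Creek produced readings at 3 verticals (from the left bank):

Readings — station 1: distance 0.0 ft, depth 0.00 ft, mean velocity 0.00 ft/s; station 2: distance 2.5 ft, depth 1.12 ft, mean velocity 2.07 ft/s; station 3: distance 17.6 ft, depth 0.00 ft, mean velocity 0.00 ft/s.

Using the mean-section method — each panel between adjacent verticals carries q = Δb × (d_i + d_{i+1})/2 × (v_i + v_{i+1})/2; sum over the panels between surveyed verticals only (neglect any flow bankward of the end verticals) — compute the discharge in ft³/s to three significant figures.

10.2 ft³/s

Panel 1-2: Δb = 2.5 ft, d̄ = (0.00+1.12)/2 = 0.56, v̄ = (0.00+2.07)/2 = 1.035 → q = 2.5×0.56×1.035 = 1.449 ft³/s
Panel 2-3: Δb = 15.1 ft, d̄ = (1.12+0.00)/2 = 0.56, v̄ = (2.07+0.00)/2 = 1.035 → q = 15.1×0.56×1.035 = 8.752 ft³/s
Q = Σ q = 10.20 ft³/s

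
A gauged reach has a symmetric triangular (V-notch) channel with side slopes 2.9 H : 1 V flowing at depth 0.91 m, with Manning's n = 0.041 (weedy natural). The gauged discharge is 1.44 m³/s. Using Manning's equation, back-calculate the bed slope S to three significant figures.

A = z·y² = 2.9×0.91² = 2.401 m²
P = 2y√(1+z²) = 2×0.91×√(1+2.9²) = 5.583 m
R = A/P = 2.401/5.583 = 0.4301 m
S = (Q·n / (1·A·R^(2/3)))² = (1.44×0.041 / (1×2.401×0.5698))² = 0.001861

0.00186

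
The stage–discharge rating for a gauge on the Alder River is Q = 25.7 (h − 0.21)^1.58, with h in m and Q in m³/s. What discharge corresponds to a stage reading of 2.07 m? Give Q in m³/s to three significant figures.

Q = 25.7 × (2.07 − 0.21)^1.58 = 25.7 × 1.86^1.58 = 68.51 m³/s

68.5 m³/s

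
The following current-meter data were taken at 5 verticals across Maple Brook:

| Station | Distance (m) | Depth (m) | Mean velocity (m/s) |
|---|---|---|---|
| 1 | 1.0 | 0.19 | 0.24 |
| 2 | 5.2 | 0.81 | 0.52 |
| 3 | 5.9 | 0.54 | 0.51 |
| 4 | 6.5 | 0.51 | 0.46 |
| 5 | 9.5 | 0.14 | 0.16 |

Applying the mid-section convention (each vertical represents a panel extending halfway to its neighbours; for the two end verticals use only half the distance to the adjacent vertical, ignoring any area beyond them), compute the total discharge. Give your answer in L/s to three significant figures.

w_1 = (5.2 − 1.0)/2 = 2.1 m; q_1 = 0.24 × 0.19 × 2.1 = 0.09576 m³/s
w_2 = (5.9 − 1.0)/2 = 2.45 m; q_2 = 0.52 × 0.81 × 2.45 = 1.032 m³/s
w_3 = (6.5 − 5.2)/2 = 0.65 m; q_3 = 0.51 × 0.54 × 0.65 = 0.1790 m³/s
w_4 = (9.5 − 5.9)/2 = 1.8 m; q_4 = 0.46 × 0.51 × 1.8 = 0.4223 m³/s
w_5 = (9.5 − 6.5)/2 = 1.5 m; q_5 = 0.16 × 0.14 × 1.5 = 0.03360 m³/s
Q = Σ qᵢ = 1.763 m³/s
= 1.763 × 1000 = 1763 L/s

1760 L/s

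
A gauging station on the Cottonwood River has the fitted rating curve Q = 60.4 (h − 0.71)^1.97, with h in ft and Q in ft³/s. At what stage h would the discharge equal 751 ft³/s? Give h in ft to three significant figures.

4.30 ft

h − h₀ = (Q/C)^(1/b) = (751/60.4)^(1/1.97) = 3.594 ft
h = 0.71 + 3.594 = 4.304 ft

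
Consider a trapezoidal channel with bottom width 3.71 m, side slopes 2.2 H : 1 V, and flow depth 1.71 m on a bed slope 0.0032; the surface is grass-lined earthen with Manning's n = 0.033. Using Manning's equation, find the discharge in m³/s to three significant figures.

22.9 m³/s

A = (b + z·y)·y = (3.71 + 2.2×1.71)×1.71 = 12.78 m²
P = b + 2y√(1+z²) = 3.71 + 2×1.71×√(1+2.2²) = 11.97 m
R = A/P = 12.78/11.97 = 1.067 m
Q = (1/n)·A·R^(2/3)·S^(1/2) = (1/0.033) × 12.78 × 1.067^(2/3) × 0.0032^(1/2) = 22.87 m³/s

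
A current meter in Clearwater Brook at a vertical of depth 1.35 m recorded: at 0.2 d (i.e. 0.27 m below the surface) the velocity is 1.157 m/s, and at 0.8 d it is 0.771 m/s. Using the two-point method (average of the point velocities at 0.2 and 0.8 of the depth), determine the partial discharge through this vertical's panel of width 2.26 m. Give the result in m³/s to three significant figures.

2.94 m³/s

v̄ = (1.157 + 0.771) / 2 = 0.9640 m/s
q = v̄ × d × w = 0.9640 × 1.35 × 2.26 = 2.941 m³/s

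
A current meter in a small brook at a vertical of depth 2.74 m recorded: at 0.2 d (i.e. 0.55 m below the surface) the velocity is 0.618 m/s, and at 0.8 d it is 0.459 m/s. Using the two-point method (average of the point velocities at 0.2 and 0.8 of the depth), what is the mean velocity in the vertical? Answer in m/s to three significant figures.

v̄ = (0.618 + 0.459) / 2 = 0.5385 m/s

0.539 m/s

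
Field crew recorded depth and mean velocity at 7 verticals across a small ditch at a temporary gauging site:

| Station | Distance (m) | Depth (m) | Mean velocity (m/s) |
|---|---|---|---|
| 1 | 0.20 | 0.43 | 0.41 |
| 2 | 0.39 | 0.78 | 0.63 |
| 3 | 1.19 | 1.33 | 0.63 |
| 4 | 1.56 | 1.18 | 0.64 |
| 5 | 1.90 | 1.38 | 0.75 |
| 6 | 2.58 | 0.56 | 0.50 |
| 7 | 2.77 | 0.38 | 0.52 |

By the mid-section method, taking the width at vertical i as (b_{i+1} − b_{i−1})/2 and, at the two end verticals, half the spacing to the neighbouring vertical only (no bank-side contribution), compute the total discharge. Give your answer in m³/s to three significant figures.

1.69 m³/s

w_1 = (0.39 − 0.20)/2 = 0.095 m; q_1 = 0.41 × 0.43 × 0.095 = 0.01675 m³/s
w_2 = (1.19 − 0.20)/2 = 0.495 m; q_2 = 0.63 × 0.78 × 0.495 = 0.2432 m³/s
w_3 = (1.56 − 0.39)/2 = 0.585 m; q_3 = 0.63 × 1.33 × 0.585 = 0.4902 m³/s
w_4 = (1.90 − 1.19)/2 = 0.355 m; q_4 = 0.64 × 1.18 × 0.355 = 0.2681 m³/s
w_5 = (2.58 − 1.56)/2 = 0.51 m; q_5 = 0.75 × 1.38 × 0.51 = 0.5279 m³/s
w_6 = (2.77 − 1.90)/2 = 0.435 m; q_6 = 0.50 × 0.56 × 0.435 = 0.1218 m³/s
w_7 = (2.77 − 2.58)/2 = 0.095 m; q_7 = 0.52 × 0.38 × 0.095 = 0.01877 m³/s
Q = Σ qᵢ = 1.687 m³/s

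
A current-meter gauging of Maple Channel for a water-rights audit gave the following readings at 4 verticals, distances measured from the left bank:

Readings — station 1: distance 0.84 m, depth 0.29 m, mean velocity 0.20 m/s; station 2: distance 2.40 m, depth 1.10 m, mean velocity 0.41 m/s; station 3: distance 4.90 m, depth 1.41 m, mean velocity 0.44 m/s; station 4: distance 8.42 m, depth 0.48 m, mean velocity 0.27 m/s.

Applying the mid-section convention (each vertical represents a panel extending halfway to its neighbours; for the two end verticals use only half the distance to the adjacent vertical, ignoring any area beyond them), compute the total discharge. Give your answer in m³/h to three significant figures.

w_1 = (2.40 − 0.84)/2 = 0.78 m; q_1 = 0.20 × 0.29 × 0.78 = 0.04524 m³/s
w_2 = (4.90 − 0.84)/2 = 2.03 m; q_2 = 0.41 × 1.10 × 2.03 = 0.9155 m³/s
w_3 = (8.42 − 2.40)/2 = 3.01 m; q_3 = 0.44 × 1.41 × 3.01 = 1.867 m³/s
w_4 = (8.42 − 4.90)/2 = 1.76 m; q_4 = 0.27 × 0.48 × 1.76 = 0.2281 m³/s
Q = Σ qᵢ = 3.056 m³/s
= 3.056 × 3600 = 11000 m³/h

11000 m³/h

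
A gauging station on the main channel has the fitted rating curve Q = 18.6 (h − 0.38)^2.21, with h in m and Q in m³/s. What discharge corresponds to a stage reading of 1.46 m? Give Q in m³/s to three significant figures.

22.0 m³/s

Q = 18.6 × (1.46 − 0.38)^2.21 = 18.6 × 1.08^2.21 = 22.05 m³/s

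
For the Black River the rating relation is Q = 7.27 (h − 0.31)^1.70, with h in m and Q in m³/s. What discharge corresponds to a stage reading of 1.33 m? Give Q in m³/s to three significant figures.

Q = 7.27 × (1.33 − 0.31)^1.70 = 7.27 × 1.02^1.70 = 7.519 m³/s

7.52 m³/s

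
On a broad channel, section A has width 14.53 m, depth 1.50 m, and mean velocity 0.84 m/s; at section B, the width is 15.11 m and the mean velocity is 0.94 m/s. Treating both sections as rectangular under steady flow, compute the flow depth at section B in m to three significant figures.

Q = A₁V₁ = (14.53×1.50) × 0.84 = 18.31 m³/s
d₂ = Q/(b₂ V₂) = 18.31/(15.11×0.94) = 1.289 m

1.29 m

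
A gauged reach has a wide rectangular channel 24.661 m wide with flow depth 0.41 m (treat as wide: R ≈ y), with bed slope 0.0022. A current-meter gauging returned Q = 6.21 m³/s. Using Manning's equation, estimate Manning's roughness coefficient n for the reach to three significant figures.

A = b·y = 24.661 × 0.41 = 10.11 m²
Wide channel: R ≈ y = 0.41 m
n = (1/Q)·A·R^(2/3)·S^(1/2) = (1/6.21) × 10.11 × 0.5519 × 0.04690 = 0.04215

0.0421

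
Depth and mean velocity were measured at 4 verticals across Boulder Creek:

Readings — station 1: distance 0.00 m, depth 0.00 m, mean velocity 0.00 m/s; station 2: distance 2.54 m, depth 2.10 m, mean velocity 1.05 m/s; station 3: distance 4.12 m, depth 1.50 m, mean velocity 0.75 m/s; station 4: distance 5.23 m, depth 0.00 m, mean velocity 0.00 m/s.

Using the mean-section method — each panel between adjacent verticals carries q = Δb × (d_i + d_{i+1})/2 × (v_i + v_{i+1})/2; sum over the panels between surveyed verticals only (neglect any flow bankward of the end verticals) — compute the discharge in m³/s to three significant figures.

4.27 m³/s

Panel 1-2: Δb = 2.54 m, d̄ = (0.00+2.10)/2 = 1.05, v̄ = (0.00+1.05)/2 = 0.525 → q = 2.54×1.05×0.525 = 1.400 m³/s
Panel 2-3: Δb = 1.58 m, d̄ = (2.10+1.50)/2 = 1.8, v̄ = (1.05+0.75)/2 = 0.9 → q = 1.58×1.8×0.9 = 2.560 m³/s
Panel 3-4: Δb = 1.11 m, d̄ = (1.50+0.00)/2 = 0.75, v̄ = (0.75+0.00)/2 = 0.375 → q = 1.11×0.75×0.375 = 0.3122 m³/s
Q = Σ q = 4.272 m³/s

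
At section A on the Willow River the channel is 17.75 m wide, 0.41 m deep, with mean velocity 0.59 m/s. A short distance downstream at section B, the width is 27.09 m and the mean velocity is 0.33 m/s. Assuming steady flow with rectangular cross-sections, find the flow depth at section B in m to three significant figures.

Q = A₁V₁ = (17.75×0.41) × 0.59 = 4.294 m³/s
d₂ = Q/(b₂ V₂) = 4.294/(27.09×0.33) = 0.4803 m

0.480 m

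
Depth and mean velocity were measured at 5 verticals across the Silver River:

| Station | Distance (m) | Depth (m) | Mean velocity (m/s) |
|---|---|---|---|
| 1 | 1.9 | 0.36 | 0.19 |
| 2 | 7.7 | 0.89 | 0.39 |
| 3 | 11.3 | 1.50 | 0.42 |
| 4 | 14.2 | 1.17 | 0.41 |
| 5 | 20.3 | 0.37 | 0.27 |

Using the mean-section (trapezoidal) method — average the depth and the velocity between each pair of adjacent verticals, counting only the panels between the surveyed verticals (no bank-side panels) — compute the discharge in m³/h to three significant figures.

21600 m³/h

Panel 1-2: Δb = 5.8 m, d̄ = (0.36+0.89)/2 = 0.625, v̄ = (0.19+0.39)/2 = 0.29 → q = 5.8×0.625×0.29 = 1.051 m³/s
Panel 2-3: Δb = 3.6 m, d̄ = (0.89+1.50)/2 = 1.195, v̄ = (0.39+0.42)/2 = 0.405 → q = 3.6×1.195×0.405 = 1.742 m³/s
Panel 3-4: Δb = 2.9 m, d̄ = (1.50+1.17)/2 = 1.335, v̄ = (0.42+0.41)/2 = 0.415 → q = 2.9×1.335×0.415 = 1.607 m³/s
Panel 4-5: Δb = 6.1 m, d̄ = (1.17+0.37)/2 = 0.77, v̄ = (0.41+0.27)/2 = 0.34 → q = 6.1×0.77×0.34 = 1.597 m³/s
Q = Σ q = 5.997 m³/s
= 5.997 × 3600 = 21590 m³/h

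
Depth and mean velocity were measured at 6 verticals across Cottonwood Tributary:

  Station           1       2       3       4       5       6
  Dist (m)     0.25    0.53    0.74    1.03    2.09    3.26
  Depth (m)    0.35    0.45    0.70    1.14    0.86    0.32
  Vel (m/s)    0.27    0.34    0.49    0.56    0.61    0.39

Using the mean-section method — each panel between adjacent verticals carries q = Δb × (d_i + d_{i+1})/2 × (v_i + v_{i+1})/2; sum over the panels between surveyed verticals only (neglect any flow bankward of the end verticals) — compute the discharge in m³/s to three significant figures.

Panel 1-2: Δb = 0.28 m, d̄ = (0.35+0.45)/2 = 0.4, v̄ = (0.27+0.34)/2 = 0.305 → q = 0.28×0.4×0.305 = 0.03416 m³/s
Panel 2-3: Δb = 0.21 m, d̄ = (0.45+0.70)/2 = 0.575, v̄ = (0.34+0.49)/2 = 0.415 → q = 0.21×0.575×0.415 = 0.05011 m³/s
Panel 3-4: Δb = 0.29 m, d̄ = (0.70+1.14)/2 = 0.92, v̄ = (0.49+0.56)/2 = 0.525 → q = 0.29×0.92×0.525 = 0.1401 m³/s
Panel 4-5: Δb = 1.06 m, d̄ = (1.14+0.86)/2 = 1, v̄ = (0.56+0.61)/2 = 0.585 → q = 1.06×1×0.585 = 0.6201 m³/s
Panel 5-6: Δb = 1.17 m, d̄ = (0.86+0.32)/2 = 0.59, v̄ = (0.61+0.39)/2 = 0.5 → q = 1.17×0.59×0.5 = 0.3452 m³/s
Q = Σ q = 1.190 m³/s

1.19 m³/s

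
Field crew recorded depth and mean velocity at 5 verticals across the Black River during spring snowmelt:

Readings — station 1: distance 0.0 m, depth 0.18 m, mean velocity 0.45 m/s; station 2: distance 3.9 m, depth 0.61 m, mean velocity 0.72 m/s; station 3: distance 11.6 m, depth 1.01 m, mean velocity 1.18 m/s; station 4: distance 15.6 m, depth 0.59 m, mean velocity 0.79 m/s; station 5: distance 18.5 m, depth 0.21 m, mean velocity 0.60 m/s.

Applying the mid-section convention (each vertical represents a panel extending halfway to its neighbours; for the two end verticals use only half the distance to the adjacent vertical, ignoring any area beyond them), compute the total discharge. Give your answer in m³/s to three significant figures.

11.5 m³/s

w_1 = (3.9 − 0.0)/2 = 1.95 m; q_1 = 0.45 × 0.18 × 1.95 = 0.1580 m³/s
w_2 = (11.6 − 0.0)/2 = 5.8 m; q_2 = 0.72 × 0.61 × 5.8 = 2.547 m³/s
w_3 = (15.6 − 3.9)/2 = 5.85 m; q_3 = 1.18 × 1.01 × 5.85 = 6.972 m³/s
w_4 = (18.5 − 11.6)/2 = 3.45 m; q_4 = 0.79 × 0.59 × 3.45 = 1.608 m³/s
w_5 = (18.5 − 15.6)/2 = 1.45 m; q_5 = 0.60 × 0.21 × 1.45 = 0.1827 m³/s
Q = Σ qᵢ = 11.47 m³/s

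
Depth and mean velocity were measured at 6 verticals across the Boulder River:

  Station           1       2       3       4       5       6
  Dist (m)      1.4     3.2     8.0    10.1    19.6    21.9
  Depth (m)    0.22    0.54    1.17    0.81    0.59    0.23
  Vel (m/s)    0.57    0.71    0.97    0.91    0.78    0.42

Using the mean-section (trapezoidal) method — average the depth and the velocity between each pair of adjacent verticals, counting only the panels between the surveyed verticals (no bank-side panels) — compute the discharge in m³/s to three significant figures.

Panel 1-2: Δb = 1.8 m, d̄ = (0.22+0.54)/2 = 0.38, v̄ = (0.57+0.71)/2 = 0.64 → q = 1.8×0.38×0.64 = 0.4378 m³/s
Panel 2-3: Δb = 4.8 m, d̄ = (0.54+1.17)/2 = 0.855, v̄ = (0.71+0.97)/2 = 0.84 → q = 4.8×0.855×0.84 = 3.447 m³/s
Panel 3-4: Δb = 2.1 m, d̄ = (1.17+0.81)/2 = 0.99, v̄ = (0.97+0.91)/2 = 0.94 → q = 2.1×0.99×0.94 = 1.954 m³/s
Panel 4-5: Δb = 9.5 m, d̄ = (0.81+0.59)/2 = 0.7, v̄ = (0.91+0.78)/2 = 0.845 → q = 9.5×0.7×0.845 = 5.619 m³/s
Panel 5-6: Δb = 2.3 m, d̄ = (0.59+0.23)/2 = 0.41, v̄ = (0.78+0.42)/2 = 0.6 → q = 2.3×0.41×0.6 = 0.5658 m³/s
Q = Σ q = 12.02 m³/s

12.0 m³/s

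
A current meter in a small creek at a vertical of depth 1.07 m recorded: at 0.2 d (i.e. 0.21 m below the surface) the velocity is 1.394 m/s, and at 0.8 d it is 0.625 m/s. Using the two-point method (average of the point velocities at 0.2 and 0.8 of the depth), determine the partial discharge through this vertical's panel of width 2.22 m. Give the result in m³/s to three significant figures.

2.40 m³/s

v̄ = (1.394 + 0.625) / 2 = 1.010 m/s
q = v̄ × d × w = 1.010 × 1.07 × 2.22 = 2.398 m³/s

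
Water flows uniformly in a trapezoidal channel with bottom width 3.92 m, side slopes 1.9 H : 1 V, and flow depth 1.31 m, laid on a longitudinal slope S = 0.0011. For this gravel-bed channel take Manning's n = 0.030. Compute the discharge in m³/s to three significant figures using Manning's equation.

8.52 m³/s

A = (b + z·y)·y = (3.92 + 1.9×1.31)×1.31 = 8.396 m²
P = b + 2y√(1+z²) = 3.92 + 2×1.31×√(1+1.9²) = 9.545 m
R = A/P = 8.396/9.545 = 0.8796 m
Q = (1/n)·A·R^(2/3)·S^(1/2) = (1/0.030) × 8.396 × 0.8796^(2/3) × 0.0011^(1/2) = 8.521 m³/s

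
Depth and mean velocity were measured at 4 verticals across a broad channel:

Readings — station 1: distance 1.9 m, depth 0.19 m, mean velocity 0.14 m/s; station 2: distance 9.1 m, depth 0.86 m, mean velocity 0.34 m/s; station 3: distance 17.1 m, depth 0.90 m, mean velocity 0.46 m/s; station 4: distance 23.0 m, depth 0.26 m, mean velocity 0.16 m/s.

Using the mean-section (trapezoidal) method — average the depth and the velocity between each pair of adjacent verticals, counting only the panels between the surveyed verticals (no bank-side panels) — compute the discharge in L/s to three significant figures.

4780 L/s

Panel 1-2: Δb = 7.2 m, d̄ = (0.19+0.86)/2 = 0.525, v̄ = (0.14+0.34)/2 = 0.24 → q = 7.2×0.525×0.24 = 0.9072 m³/s
Panel 2-3: Δb = 8 m, d̄ = (0.86+0.90)/2 = 0.88, v̄ = (0.34+0.46)/2 = 0.4 → q = 8×0.88×0.4 = 2.816 m³/s
Panel 3-4: Δb = 5.9 m, d̄ = (0.90+0.26)/2 = 0.58, v̄ = (0.46+0.16)/2 = 0.31 → q = 5.9×0.58×0.31 = 1.061 m³/s
Q = Σ q = 4.784 m³/s
= 4.784 × 1000 = 4784 L/s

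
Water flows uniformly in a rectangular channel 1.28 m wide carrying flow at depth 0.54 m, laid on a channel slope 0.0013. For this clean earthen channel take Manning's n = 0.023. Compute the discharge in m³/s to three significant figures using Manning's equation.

0.478 m³/s

A = b·y = 1.28 × 0.54 = 0.6912 m²
P = b + 2y = 1.28 + 2×0.54 = 2.360 m
R = A/P = 0.6912/2.360 = 0.2929 m
Q = (1/n)·A·R^(2/3)·S^(1/2) = (1/0.023) × 0.6912 × 0.2929^(2/3) × 0.0013^(1/2) = 0.4779 m³/s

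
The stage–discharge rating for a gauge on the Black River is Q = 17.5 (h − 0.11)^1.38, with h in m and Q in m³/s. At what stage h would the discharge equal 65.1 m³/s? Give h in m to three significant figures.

h − h₀ = (Q/C)^(1/b) = (65.1/17.5)^(1/1.38) = 2.591 m
h = 0.11 + 2.591 = 2.701 m

2.70 m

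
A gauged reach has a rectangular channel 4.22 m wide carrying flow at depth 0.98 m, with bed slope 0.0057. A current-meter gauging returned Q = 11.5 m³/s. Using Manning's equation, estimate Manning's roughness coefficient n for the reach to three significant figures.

A = b·y = 4.22 × 0.98 = 4.136 m²
P = b + 2y = 4.22 + 2×0.98 = 6.180 m
R = A/P = 4.136/6.180 = 0.6692 m
n = (1/Q)·A·R^(2/3)·S^(1/2) = (1/11.5) × 4.136 × 0.7651 × 0.07550 = 0.02077

0.0208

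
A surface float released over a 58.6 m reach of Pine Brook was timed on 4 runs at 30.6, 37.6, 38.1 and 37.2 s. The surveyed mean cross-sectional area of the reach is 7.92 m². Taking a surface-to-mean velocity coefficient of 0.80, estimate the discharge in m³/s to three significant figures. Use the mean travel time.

t̄ = (30.6 + 37.6 + 38.1 + 37.2) / 4 = 35.875 s
v_surface = L / t̄ = 58.6 / 35.875 = 1.633 m/s
v_mean = 0.80 × 1.633 = 1.307 m/s
Q = A × v_mean = 7.92 × 1.307 = 10.35 m³/s

10.3 m³/s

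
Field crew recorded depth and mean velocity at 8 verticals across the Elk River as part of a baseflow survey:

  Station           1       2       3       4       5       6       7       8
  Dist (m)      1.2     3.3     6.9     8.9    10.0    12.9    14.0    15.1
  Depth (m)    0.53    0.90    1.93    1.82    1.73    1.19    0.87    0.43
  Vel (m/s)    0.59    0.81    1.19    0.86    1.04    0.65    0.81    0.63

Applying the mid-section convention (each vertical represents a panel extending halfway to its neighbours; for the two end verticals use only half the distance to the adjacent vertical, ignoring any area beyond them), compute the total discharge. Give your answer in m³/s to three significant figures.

w_1 = (3.3 − 1.2)/2 = 1.05 m; q_1 = 0.59 × 0.53 × 1.05 = 0.3283 m³/s
w_2 = (6.9 − 1.2)/2 = 2.85 m; q_2 = 0.81 × 0.90 × 2.85 = 2.078 m³/s
w_3 = (8.9 − 3.3)/2 = 2.8 m; q_3 = 1.19 × 1.93 × 2.8 = 6.431 m³/s
w_4 = (10.0 − 6.9)/2 = 1.55 m; q_4 = 0.86 × 1.82 × 1.55 = 2.426 m³/s
w_5 = (12.9 − 8.9)/2 = 2 m; q_5 = 1.04 × 1.73 × 2 = 3.598 m³/s
w_6 = (14.0 − 10.0)/2 = 2 m; q_6 = 0.65 × 1.19 × 2 = 1.547 m³/s
w_7 = (15.1 − 12.9)/2 = 1.1 m; q_7 = 0.81 × 0.87 × 1.1 = 0.7752 m³/s
w_8 = (15.1 − 14.0)/2 = 0.55 m; q_8 = 0.63 × 0.43 × 0.55 = 0.1490 m³/s
Q = Σ qᵢ = 17.33 m³/s

17.3 m³/s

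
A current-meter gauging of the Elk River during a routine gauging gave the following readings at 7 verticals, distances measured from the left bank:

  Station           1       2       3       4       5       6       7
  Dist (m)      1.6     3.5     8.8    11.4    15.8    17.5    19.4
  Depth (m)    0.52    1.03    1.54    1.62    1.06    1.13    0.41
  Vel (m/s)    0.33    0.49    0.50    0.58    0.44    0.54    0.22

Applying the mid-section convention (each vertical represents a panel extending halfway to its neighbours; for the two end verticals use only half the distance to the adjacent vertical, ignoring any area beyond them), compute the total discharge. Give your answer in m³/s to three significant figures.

w_1 = (3.5 − 1.6)/2 = 0.95 m; q_1 = 0.33 × 0.52 × 0.95 = 0.1630 m³/s
w_2 = (8.8 − 1.6)/2 = 3.6 m; q_2 = 0.49 × 1.03 × 3.6 = 1.817 m³/s
w_3 = (11.4 − 3.5)/2 = 3.95 m; q_3 = 0.50 × 1.54 × 3.95 = 3.042 m³/s
w_4 = (15.8 − 8.8)/2 = 3.5 m; q_4 = 0.58 × 1.62 × 3.5 = 3.289 m³/s
w_5 = (17.5 − 11.4)/2 = 3.05 m; q_5 = 0.44 × 1.06 × 3.05 = 1.423 m³/s
w_6 = (19.4 − 15.8)/2 = 1.8 m; q_6 = 0.54 × 1.13 × 1.8 = 1.098 m³/s
w_7 = (19.4 − 17.5)/2 = 0.95 m; q_7 = 0.22 × 0.41 × 0.95 = 0.08569 m³/s
Q = Σ qᵢ = 10.92 m³/s

10.9 m³/s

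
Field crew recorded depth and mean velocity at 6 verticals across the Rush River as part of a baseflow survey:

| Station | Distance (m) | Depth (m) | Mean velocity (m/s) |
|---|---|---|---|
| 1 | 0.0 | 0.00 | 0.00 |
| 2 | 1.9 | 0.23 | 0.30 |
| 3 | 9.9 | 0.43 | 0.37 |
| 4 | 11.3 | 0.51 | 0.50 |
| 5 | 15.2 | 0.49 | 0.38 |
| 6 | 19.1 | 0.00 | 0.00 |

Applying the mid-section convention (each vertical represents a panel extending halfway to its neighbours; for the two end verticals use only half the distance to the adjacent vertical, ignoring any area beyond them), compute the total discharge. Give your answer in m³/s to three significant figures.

2.49 m³/s

w_2 = (9.9 − 0.0)/2 = 4.95 m; q_2 = 0.30 × 0.23 × 4.95 = 0.3416 m³/s
w_3 = (11.3 − 1.9)/2 = 4.7 m; q_3 = 0.37 × 0.43 × 4.7 = 0.7478 m³/s
w_4 = (15.2 − 9.9)/2 = 2.65 m; q_4 = 0.50 × 0.51 × 2.65 = 0.6758 m³/s
w_5 = (19.1 − 11.3)/2 = 3.9 m; q_5 = 0.38 × 0.49 × 3.9 = 0.7262 m³/s
Stations 1, 6 contribute zero (depth or velocity is 0).
Q = Σ qᵢ = 2.491 m³/s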